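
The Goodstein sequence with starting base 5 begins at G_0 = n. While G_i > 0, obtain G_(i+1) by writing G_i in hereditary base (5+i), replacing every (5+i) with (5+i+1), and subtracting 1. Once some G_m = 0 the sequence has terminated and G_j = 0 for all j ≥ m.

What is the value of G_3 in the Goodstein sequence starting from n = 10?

11

i=0: 10 = 2·5 (b=5); 5→6: 2·6 = 12; 12−1 = 11
i=1: 11 = 6 + 5 (b=6); 6→7: 7 + 5 = 12; 12−1 = 11
i=2: 11 = 7 + 4 (b=7); 7→8: 8 + 4 = 12; 12−1 = 11
i=3: 11 = 8 + 3 (b=8); 8→9: 9 + 3 = 12; 12−1 = 11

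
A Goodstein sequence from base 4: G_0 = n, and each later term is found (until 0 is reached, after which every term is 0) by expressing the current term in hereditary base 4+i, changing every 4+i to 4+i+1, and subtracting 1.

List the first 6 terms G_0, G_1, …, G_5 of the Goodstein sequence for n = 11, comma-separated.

11, 12, 13, 14, 15, 15

G_0 = 11. HB_4(11) = 2·4 + 3. Bump = 13. G_1 = 12.
G_1 = 12. HB_5(12) = 2·5 + 2. Bump = 14. G_2 = 13.
G_2 = 13. HB_6(13) = 2·6 + 1. Bump = 15. G_3 = 14.
G_3 = 14. HB_7(14) = 2·7. Bump = 16. G_4 = 15.
G_4 = 15. HB_8(15) = 8 + 7. Bump = 16. G_5 = 15.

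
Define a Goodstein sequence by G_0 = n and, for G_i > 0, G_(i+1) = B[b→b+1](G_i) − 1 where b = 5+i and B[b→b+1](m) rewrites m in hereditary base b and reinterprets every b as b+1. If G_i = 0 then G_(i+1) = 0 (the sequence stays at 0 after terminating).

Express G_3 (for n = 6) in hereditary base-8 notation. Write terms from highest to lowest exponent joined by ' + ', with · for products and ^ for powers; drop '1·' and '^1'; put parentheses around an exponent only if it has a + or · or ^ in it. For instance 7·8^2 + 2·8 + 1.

5

i=0: 6 = 5 + 1 (b=5); 5→6: 6 + 1 = 7; 7−1 = 6
i=1: 6 = 6 (b=6); 6→7: 7 = 7; 7−1 = 6
i=2: 6 = 6 (b=7); 7→8: 6 = 6; 6−1 = 5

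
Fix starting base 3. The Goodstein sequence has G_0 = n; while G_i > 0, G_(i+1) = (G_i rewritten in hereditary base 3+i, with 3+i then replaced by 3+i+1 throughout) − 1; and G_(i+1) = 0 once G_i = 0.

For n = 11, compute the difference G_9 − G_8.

step 0: 11 = 3^2 + 2; sub 4 for 3: 4^2 + 2; = 18; G_1 = 18−1 = 17
step 1: 17 = 4^2 + 1; sub 5 for 4: 5^2 + 1; = 26; G_2 = 26−1 = 25
step 2: 25 = 5^2; sub 6 for 5: 6^2; = 36; G_3 = 36−1 = 35
step 3: 35 = 5·6 + 5; sub 7 for 6: 5·7 + 5; = 40; G_4 = 40−1 = 39
step 4: 39 = 5·7 + 4; sub 8 for 7: 5·8 + 4; = 44; G_5 = 44−1 = 43
step 5: 43 = 5·8 + 3; sub 9 for 8: 5·9 + 3; = 48; G_6 = 48−1 = 47
step 6: 47 = 5·9 + 2; sub 10 for 9: 5·10 + 2; = 52; G_7 = 52−1 = 51
step 7: 51 = 5·10 + 1; sub 11 for 10: 5·11 + 1; = 56; G_8 = 56−1 = 55
step 8: 55 = 5·11; sub 12 for 11: 5·12; = 60; G_9 = 60−1 = 59

4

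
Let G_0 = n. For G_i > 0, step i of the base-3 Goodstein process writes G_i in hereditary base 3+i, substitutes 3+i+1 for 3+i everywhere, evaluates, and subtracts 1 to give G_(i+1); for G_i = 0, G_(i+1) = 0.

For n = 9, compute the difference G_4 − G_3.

i=0: 9 = 3^2 (b=3); 3→4: 4^2 = 16; 16−1 = 15
i=1: 15 = 3·4 + 3 (b=4); 4→5: 3·5 + 3 = 18; 18−1 = 17
i=2: 17 = 3·5 + 2 (b=5); 5→6: 3·6 + 2 = 20; 20−1 = 19
i=3: 19 = 3·6 + 1 (b=6); 6→7: 3·7 + 1 = 22; 22−1 = 21

2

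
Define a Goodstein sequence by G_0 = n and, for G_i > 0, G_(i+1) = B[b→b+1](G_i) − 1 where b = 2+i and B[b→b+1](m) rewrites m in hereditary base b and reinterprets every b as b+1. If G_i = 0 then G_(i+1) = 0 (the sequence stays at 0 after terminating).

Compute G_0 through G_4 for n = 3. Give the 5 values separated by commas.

3, 3, 3, 2, 1

base 2: 3 = 2 + 1; at 3: 3 + 1 = 4; next = 3
base 3: 3 = 3; at 4: 4 = 4; next = 3
base 4: 3 = 3; at 5: 3 = 3; next = 2
base 5: 2 = 2; at 6: 2 = 2; next = 1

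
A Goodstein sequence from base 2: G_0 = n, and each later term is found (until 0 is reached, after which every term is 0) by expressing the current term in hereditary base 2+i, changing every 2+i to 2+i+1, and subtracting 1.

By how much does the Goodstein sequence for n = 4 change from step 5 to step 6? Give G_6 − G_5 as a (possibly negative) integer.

30

step 0: 4 = 2^2; sub 3 for 2: 3^3; = 27; G_1 = 27−1 = 26
step 1: 26 = 2·3^2 + 2·3 + 2; sub 4 for 3: 2·4^2 + 2·4 + 2; = 42; G_2 = 42−1 = 41
step 2: 41 = 2·4^2 + 2·4 + 1; sub 5 for 4: 2·5^2 + 2·5 + 1; = 61; G_3 = 61−1 = 60
step 3: 60 = 2·5^2 + 2·5; sub 6 for 5: 2·6^2 + 2·6; = 84; G_4 = 84−1 = 83
step 4: 83 = 2·6^2 + 6 + 5; sub 7 for 6: 2·7^2 + 7 + 5; = 110; G_5 = 110−1 = 109
step 5: 109 = 2·7^2 + 7 + 4; sub 8 for 7: 2·8^2 + 8 + 4; = 140; G_6 = 140−1 = 139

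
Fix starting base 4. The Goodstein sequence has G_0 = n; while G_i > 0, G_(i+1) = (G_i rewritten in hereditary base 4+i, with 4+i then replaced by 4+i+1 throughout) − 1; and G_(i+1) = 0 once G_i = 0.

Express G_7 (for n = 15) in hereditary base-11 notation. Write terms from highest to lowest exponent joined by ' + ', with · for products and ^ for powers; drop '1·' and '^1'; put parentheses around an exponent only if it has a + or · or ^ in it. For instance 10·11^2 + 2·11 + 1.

2·11 + 4

step 0: 15 = 3·4 + 3; sub 5 for 4: 3·5 + 3; = 18; G_1 = 18−1 = 17
step 1: 17 = 3·5 + 2; sub 6 for 5: 3·6 + 2; = 20; G_2 = 20−1 = 19
step 2: 19 = 3·6 + 1; sub 7 for 6: 3·7 + 1; = 22; G_3 = 22−1 = 21
step 3: 21 = 3·7; sub 8 for 7: 3·8; = 24; G_4 = 24−1 = 23
step 4: 23 = 2·8 + 7; sub 9 for 8: 2·9 + 7; = 25; G_5 = 25−1 = 24
step 5: 24 = 2·9 + 6; sub 10 for 9: 2·10 + 6; = 26; G_6 = 26−1 = 25
step 6: 25 = 2·10 + 5; sub 11 for 10: 2·11 + 5; = 27; G_7 = 27−1 = 26
step 7: 26 = 2·11 + 4; sub 12 for 11: 2·12 + 4; = 28; G_8 = 28−1 = 27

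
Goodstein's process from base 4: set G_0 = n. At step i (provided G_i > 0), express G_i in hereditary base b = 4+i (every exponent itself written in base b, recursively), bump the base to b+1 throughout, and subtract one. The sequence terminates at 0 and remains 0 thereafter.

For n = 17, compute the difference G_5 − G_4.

4

17 —HB4→ 4^2 + 1 —bump→ 5^2 + 1 = 26 —(−1)→ 25
25 —HB5→ 5^2 —bump→ 6^2 = 36 —(−1)→ 35
35 —HB6→ 5·6 + 5 —bump→ 5·7 + 5 = 40 —(−1)→ 39
39 —HB7→ 5·7 + 4 —bump→ 5·8 + 4 = 44 —(−1)→ 43
43 —HB8→ 5·8 + 3 —bump→ 5·9 + 3 = 48 —(−1)→ 47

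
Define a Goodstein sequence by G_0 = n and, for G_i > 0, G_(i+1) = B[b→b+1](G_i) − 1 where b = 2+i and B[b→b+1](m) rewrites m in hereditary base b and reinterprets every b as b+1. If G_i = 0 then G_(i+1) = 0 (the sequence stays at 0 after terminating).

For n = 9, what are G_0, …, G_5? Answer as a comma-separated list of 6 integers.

9, 81, 1023, 9842, 140743, 2471826

i=0: 9 = 2^(2 + 1) + 1 (b=2); 2→3: 3^(3 + 1) + 1 = 82; 82−1 = 81
i=1: 81 = 3^(3 + 1) (b=3); 3→4: 4^(4 + 1) = 1024; 1024−1 = 1023
i=2: 1023 = 3·4^4 + 3·4^3 + 3·4^2 + 3·4 + 3 (b=4); 4→5: 3·5^5 + 3·5^3 + 3·5^2 + 3·5 + 3 = 9843; 9843−1 = 9842
i=3: 9842 = 3·5^5 + 3·5^3 + 3·5^2 + 3·5 + 2 (b=5); 5→6: 3·6^6 + 3·6^3 + 3·6^2 + 3·6 + 2 = 140744; 140744−1 = 140743
i=4: 140743 = 3·6^6 + 3·6^3 + 3·6^2 + 3·6 + 1 (b=6); 6→7: 3·7^7 + 3·7^3 + 3·7^2 + 3·7 + 1 = 2471827; 2471827−1 = 2471826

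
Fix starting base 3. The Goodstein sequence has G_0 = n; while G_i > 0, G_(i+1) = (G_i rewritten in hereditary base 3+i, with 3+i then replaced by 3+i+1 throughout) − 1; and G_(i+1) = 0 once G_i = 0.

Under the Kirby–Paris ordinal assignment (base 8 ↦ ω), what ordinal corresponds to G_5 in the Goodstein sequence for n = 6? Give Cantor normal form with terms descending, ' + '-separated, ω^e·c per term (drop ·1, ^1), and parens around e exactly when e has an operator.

7

i=0: 6 = 2·3 (b=3); 3→4: 2·4 = 8; 8−1 = 7
i=1: 7 = 4 + 3 (b=4); 4→5: 5 + 3 = 8; 8−1 = 7
i=2: 7 = 5 + 2 (b=5); 5→6: 6 + 2 = 8; 8−1 = 7
i=3: 7 = 6 + 1 (b=6); 6→7: 7 + 1 = 8; 8−1 = 7
i=4: 7 = 7 (b=7); 7→8: 8 = 8; 8−1 = 7
i=5: 7 = 7 (b=8); 8→9: 7 = 7; 7−1 = 6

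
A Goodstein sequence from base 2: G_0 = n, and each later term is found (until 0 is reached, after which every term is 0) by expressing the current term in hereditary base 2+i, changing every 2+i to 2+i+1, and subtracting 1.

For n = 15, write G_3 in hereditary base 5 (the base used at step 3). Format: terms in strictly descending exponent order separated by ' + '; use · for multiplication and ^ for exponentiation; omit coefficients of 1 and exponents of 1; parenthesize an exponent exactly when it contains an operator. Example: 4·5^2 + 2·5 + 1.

5^(5 + 1) + 5^5 + 2

(0) 15|_2 = 2^(2 + 1) + 2^2 + 2 + 1 ↦ 3^(3 + 1) + 3^3 + 3 + 1|_3 = 112 ⇒ 111
(1) 111|_3 = 3^(3 + 1) + 3^3 + 3 ↦ 4^(4 + 1) + 4^4 + 4|_4 = 1284 ⇒ 1283
(2) 1283|_4 = 4^(4 + 1) + 4^4 + 3 ↦ 5^(5 + 1) + 5^5 + 3|_5 = 18753 ⇒ 18752
(3) 18752|_5 = 5^(5 + 1) + 5^5 + 2 ↦ 6^(6 + 1) + 6^6 + 2|_6 = 326594 ⇒ 326593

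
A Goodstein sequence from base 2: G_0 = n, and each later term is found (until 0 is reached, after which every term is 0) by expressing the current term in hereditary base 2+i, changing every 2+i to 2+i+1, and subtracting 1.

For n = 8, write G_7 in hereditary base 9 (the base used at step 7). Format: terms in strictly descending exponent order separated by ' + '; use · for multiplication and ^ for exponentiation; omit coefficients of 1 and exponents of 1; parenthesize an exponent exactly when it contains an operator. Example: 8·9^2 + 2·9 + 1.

2·9^9 + 2·9^2 + 9 + 2

step 0: 8 = 2^(2 + 1); sub 3 for 2: 3^(3 + 1); = 81; G_1 = 81−1 = 80
step 1: 80 = 2·3^3 + 2·3^2 + 2·3 + 2; sub 4 for 3: 2·4^4 + 2·4^2 + 2·4 + 2; = 554; G_2 = 554−1 = 553
step 2: 553 = 2·4^4 + 2·4^2 + 2·4 + 1; sub 5 for 4: 2·5^5 + 2·5^2 + 2·5 + 1; = 6311; G_3 = 6311−1 = 6310
step 3: 6310 = 2·5^5 + 2·5^2 + 2·5; sub 6 for 5: 2·6^6 + 2·6^2 + 2·6; = 93396; G_4 = 93396−1 = 93395
step 4: 93395 = 2·6^6 + 2·6^2 + 6 + 5; sub 7 for 6: 2·7^7 + 2·7^2 + 7 + 5; = 1647196; G_5 = 1647196−1 = 1647195
step 5: 1647195 = 2·7^7 + 2·7^2 + 7 + 4; sub 8 for 7: 2·8^8 + 2·8^2 + 8 + 4; = 33554572; G_6 = 33554572−1 = 33554571
step 6: 33554571 = 2·8^8 + 2·8^2 + 8 + 3; sub 9 for 8: 2·9^9 + 2·9^2 + 9 + 3; = 774841152; G_7 = 774841152−1 = 774841151
step 7: 774841151 = 2·9^9 + 2·9^2 + 9 + 2; sub 10 for 9: 2·10^10 + 2·10^2 + 10 + 2; = 20000000212; G_8 = 20000000212−1 = 20000000211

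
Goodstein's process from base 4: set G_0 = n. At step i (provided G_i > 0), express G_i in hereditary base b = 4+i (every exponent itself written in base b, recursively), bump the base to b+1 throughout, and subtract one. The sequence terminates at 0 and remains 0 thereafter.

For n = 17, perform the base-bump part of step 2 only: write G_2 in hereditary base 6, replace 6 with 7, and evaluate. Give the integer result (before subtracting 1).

17 —HB4→ 4^2 + 1 —bump→ 5^2 + 1 = 26 —(−1)→ 25
25 —HB5→ 5^2 —bump→ 6^2 = 36 —(−1)→ 35
35 —HB6→ 5·6 + 5 —bump→ 5·7 + 5 = 40 —(−1)→ 39

40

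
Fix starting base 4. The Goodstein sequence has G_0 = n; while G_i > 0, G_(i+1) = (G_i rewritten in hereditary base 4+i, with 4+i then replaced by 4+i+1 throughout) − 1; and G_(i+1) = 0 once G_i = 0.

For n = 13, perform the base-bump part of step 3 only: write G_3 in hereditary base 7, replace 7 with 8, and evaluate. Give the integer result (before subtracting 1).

13 —HB4→ 3·4 + 1 —bump→ 3·5 + 1 = 16 —(−1)→ 15
15 —HB5→ 3·5 —bump→ 3·6 = 18 —(−1)→ 17
17 —HB6→ 2·6 + 5 —bump→ 2·7 + 5 = 19 —(−1)→ 18
18 —HB7→ 2·7 + 4 —bump→ 2·8 + 4 = 20 —(−1)→ 19

20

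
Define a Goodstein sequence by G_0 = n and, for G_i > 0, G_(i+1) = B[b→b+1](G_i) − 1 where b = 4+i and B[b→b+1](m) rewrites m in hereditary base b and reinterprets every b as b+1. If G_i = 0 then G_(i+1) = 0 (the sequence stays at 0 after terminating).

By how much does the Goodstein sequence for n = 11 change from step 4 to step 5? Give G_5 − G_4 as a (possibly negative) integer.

step 0: 11 = 2·4 + 3; sub 5 for 4: 2·5 + 3; = 13; G_1 = 13−1 = 12
step 1: 12 = 2·5 + 2; sub 6 for 5: 2·6 + 2; = 14; G_2 = 14−1 = 13
step 2: 13 = 2·6 + 1; sub 7 for 6: 2·7 + 1; = 15; G_3 = 15−1 = 14
step 3: 14 = 2·7; sub 8 for 7: 2·8; = 16; G_4 = 16−1 = 15
step 4: 15 = 8 + 7; sub 9 for 8: 9 + 7; = 16; G_5 = 16−1 = 15

0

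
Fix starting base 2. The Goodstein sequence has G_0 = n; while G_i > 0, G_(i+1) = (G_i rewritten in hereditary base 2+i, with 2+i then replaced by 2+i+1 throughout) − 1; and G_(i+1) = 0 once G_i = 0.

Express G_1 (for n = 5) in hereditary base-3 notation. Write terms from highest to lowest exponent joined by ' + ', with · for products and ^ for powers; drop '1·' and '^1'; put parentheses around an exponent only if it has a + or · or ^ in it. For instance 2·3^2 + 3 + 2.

3^3

5 —HB2→ 2^2 + 1 —bump→ 3^3 + 1 = 28 —(−1)→ 27
27 —HB3→ 3^3 —bump→ 4^4 = 256 —(−1)→ 255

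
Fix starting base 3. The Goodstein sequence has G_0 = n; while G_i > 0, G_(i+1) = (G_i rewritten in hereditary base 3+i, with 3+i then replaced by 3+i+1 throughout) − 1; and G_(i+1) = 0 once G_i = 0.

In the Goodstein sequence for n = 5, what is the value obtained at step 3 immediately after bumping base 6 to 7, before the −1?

i=0: 5 = 3 + 2 (b=3); 3→4: 4 + 2 = 6; 6−1 = 5
i=1: 5 = 4 + 1 (b=4); 4→5: 5 + 1 = 6; 6−1 = 5
i=2: 5 = 5 (b=5); 5→6: 6 = 6; 6−1 = 5
i=3: 5 = 5 (b=6); 6→7: 5 = 5; 5−1 = 4

5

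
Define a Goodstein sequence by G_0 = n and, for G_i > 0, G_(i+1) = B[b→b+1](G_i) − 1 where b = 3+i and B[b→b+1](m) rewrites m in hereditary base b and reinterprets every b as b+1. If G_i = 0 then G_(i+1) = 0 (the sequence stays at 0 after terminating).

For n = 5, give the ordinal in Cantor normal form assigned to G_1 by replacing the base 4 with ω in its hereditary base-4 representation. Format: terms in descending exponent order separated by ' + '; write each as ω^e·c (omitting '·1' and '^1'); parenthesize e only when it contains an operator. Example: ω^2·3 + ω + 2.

ω + 1

base 3: 5 = 3 + 2; at 4: 4 + 2 = 6; next = 5
base 4: 5 = 4 + 1; at 5: 5 + 1 = 6; next = 5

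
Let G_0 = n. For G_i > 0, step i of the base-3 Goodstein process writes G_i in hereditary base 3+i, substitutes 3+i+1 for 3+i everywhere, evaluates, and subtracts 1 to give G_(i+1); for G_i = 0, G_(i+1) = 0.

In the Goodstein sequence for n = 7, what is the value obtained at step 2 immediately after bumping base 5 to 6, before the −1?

step 0: 7 = 2·3 + 1; sub 4 for 3: 2·4 + 1; = 9; G_1 = 9−1 = 8
step 1: 8 = 2·4; sub 5 for 4: 2·5; = 10; G_2 = 10−1 = 9
step 2: 9 = 5 + 4; sub 6 for 5: 6 + 4; = 10; G_3 = 10−1 = 9

10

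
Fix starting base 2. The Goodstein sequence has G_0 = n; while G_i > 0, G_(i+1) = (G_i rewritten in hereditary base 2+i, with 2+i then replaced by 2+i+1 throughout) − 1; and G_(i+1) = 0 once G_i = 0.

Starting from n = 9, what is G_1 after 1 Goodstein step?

i=0: 9 = 2^(2 + 1) + 1 (b=2); 2→3: 3^(3 + 1) + 1 = 82; 82−1 = 81
i=1: 81 = 3^(3 + 1) (b=3); 3→4: 4^(4 + 1) = 1024; 1024−1 = 1023

81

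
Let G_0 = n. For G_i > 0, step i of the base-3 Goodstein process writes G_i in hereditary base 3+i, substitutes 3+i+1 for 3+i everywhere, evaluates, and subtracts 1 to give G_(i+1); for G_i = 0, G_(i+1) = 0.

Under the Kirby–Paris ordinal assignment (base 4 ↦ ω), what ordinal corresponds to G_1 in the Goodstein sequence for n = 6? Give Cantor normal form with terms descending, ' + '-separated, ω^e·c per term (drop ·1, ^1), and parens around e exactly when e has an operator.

i=0: 6 = 2·3 (b=3); 3→4: 2·4 = 8; 8−1 = 7
i=1: 7 = 4 + 3 (b=4); 4→5: 5 + 3 = 8; 8−1 = 7

ω + 3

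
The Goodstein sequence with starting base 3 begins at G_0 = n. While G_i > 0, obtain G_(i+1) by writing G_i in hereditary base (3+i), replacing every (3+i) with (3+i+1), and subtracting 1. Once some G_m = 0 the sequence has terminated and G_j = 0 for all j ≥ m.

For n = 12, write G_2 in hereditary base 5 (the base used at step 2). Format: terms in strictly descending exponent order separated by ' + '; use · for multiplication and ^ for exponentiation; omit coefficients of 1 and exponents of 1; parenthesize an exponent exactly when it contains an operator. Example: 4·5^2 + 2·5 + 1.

G_0=12  [base 3] 3^2 + 3  →[3↦4]→  4^2 + 4 = 20  −1 ⇒ G_1=19
G_1=19  [base 4] 4^2 + 3  →[4↦5]→  5^2 + 3 = 28  −1 ⇒ G_2=27
G_2=27  [base 5] 5^2 + 2  →[5↦6]→  6^2 + 2 = 38  −1 ⇒ G_3=37

5^2 + 2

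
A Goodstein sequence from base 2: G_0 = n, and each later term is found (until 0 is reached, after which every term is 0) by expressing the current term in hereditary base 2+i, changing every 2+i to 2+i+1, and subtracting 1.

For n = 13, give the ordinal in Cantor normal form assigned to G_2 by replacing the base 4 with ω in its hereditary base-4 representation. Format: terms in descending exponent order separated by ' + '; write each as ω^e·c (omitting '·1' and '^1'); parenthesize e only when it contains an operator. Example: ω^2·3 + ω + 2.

ω^(ω + 1) + ω^3·3 + ω^2·3 + ω·3 + 3

i=0: 13 = 2^(2 + 1) + 2^2 + 1 (b=2); 2→3: 3^(3 + 1) + 3^3 + 1 = 109; 109−1 = 108
i=1: 108 = 3^(3 + 1) + 3^3 (b=3); 3→4: 4^(4 + 1) + 4^4 = 1280; 1280−1 = 1279
i=2: 1279 = 4^(4 + 1) + 3·4^3 + 3·4^2 + 3·4 + 3 (b=4); 4→5: 5^(5 + 1) + 3·5^3 + 3·5^2 + 3·5 + 3 = 16093; 16093−1 = 16092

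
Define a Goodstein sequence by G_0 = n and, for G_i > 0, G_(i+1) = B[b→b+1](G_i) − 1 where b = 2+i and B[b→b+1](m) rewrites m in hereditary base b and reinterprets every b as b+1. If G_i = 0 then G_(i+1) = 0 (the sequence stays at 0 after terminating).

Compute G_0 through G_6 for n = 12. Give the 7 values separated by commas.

step 0: 12 = 2^(2 + 1) + 2^2; sub 3 for 2: 3^(3 + 1) + 3^3; = 108; G_1 = 108−1 = 107
step 1: 107 = 3^(3 + 1) + 2·3^2 + 2·3 + 2; sub 4 for 3: 4^(4 + 1) + 2·4^2 + 2·4 + 2; = 1066; G_2 = 1066−1 = 1065
step 2: 1065 = 4^(4 + 1) + 2·4^2 + 2·4 + 1; sub 5 for 4: 5^(5 + 1) + 2·5^2 + 2·5 + 1; = 15686; G_3 = 15686−1 = 15685
step 3: 15685 = 5^(5 + 1) + 2·5^2 + 2·5; sub 6 for 5: 6^(6 + 1) + 2·6^2 + 2·6; = 280020; G_4 = 280020−1 = 280019
step 4: 280019 = 6^(6 + 1) + 2·6^2 + 6 + 5; sub 7 for 6: 7^(7 + 1) + 2·7^2 + 7 + 5; = 5764911; G_5 = 5764911−1 = 5764910
step 5: 5764910 = 7^(7 + 1) + 2·7^2 + 7 + 4; sub 8 for 7: 8^(8 + 1) + 2·8^2 + 8 + 4; = 134217868; G_6 = 134217868−1 = 134217867

12, 107, 1065, 15685, 280019, 5764910, 134217867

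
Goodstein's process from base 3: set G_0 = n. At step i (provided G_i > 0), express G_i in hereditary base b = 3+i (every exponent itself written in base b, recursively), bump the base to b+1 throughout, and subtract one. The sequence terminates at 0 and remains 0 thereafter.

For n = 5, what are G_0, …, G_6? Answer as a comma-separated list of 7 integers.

G_0 = 5. HB_3(5) = 3 + 2. Bump = 6. G_1 = 5.
G_1 = 5. HB_4(5) = 4 + 1. Bump = 6. G_2 = 5.
G_2 = 5. HB_5(5) = 5. Bump = 6. G_3 = 5.
G_3 = 5. HB_6(5) = 5. Bump = 5. G_4 = 4.
G_4 = 4. HB_7(4) = 4. Bump = 4. G_5 = 3.
G_5 = 3. HB_8(3) = 3. Bump = 3. G_6 = 2.

5, 5, 5, 5, 4, 3, 2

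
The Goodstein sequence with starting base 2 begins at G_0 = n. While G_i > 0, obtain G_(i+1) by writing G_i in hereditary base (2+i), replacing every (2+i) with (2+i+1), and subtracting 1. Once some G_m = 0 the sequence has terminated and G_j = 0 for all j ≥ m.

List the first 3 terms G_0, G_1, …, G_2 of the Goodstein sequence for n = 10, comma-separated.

10, 83, 1025

(0) 10|_2 = 2^(2 + 1) + 2 ↦ 3^(3 + 1) + 3|_3 = 84 ⇒ 83
(1) 83|_3 = 3^(3 + 1) + 2 ↦ 4^(4 + 1) + 2|_4 = 1026 ⇒ 1025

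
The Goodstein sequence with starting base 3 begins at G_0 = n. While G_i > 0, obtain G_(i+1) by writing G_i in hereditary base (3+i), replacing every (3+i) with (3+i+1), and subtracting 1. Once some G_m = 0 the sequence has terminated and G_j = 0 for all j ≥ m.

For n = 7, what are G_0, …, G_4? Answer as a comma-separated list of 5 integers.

7, 8, 9, 9, 9

7 —HB3→ 2·3 + 1 —bump→ 2·4 + 1 = 9 —(−1)→ 8
8 —HB4→ 2·4 —bump→ 2·5 = 10 —(−1)→ 9
9 —HB5→ 5 + 4 —bump→ 6 + 4 = 10 —(−1)→ 9
9 —HB6→ 6 + 3 —bump→ 7 + 3 = 10 —(−1)→ 9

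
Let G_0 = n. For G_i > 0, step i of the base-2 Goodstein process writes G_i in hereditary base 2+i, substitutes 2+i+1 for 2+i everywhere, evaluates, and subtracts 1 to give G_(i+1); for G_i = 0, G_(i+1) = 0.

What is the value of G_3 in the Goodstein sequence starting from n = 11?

11 —HB2→ 2^(2 + 1) + 2 + 1 —bump→ 3^(3 + 1) + 3 + 1 = 85 —(−1)→ 84
84 —HB3→ 3^(3 + 1) + 3 —bump→ 4^(4 + 1) + 4 = 1028 —(−1)→ 1027
1027 —HB4→ 4^(4 + 1) + 3 —bump→ 5^(5 + 1) + 3 = 15628 —(−1)→ 15627
15627 —HB5→ 5^(5 + 1) + 2 —bump→ 6^(6 + 1) + 2 = 279938 —(−1)→ 279937

15627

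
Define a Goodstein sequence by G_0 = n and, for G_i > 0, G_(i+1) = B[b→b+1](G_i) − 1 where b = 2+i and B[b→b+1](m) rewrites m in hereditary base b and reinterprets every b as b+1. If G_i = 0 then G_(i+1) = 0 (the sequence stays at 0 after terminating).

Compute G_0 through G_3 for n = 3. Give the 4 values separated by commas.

i=0: 3 = 2 + 1 (b=2); 2→3: 3 + 1 = 4; 4−1 = 3
i=1: 3 = 3 (b=3); 3→4: 4 = 4; 4−1 = 3
i=2: 3 = 3 (b=4); 4→5: 3 = 3; 3−1 = 2

3, 3, 3, 2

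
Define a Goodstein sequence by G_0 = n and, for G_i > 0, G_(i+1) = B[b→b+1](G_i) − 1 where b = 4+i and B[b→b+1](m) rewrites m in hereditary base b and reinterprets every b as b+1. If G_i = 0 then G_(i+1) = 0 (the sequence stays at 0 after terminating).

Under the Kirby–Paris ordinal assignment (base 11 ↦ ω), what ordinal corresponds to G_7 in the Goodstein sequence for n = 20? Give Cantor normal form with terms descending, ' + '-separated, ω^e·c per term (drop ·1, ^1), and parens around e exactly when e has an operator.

ω·9 + 8

i=0: 20 = 4^2 + 4 (b=4); 4→5: 5^2 + 5 = 30; 30−1 = 29
i=1: 29 = 5^2 + 4 (b=5); 5→6: 6^2 + 4 = 40; 40−1 = 39
i=2: 39 = 6^2 + 3 (b=6); 6→7: 7^2 + 3 = 52; 52−1 = 51
i=3: 51 = 7^2 + 2 (b=7); 7→8: 8^2 + 2 = 66; 66−1 = 65
i=4: 65 = 8^2 + 1 (b=8); 8→9: 9^2 + 1 = 82; 82−1 = 81
i=5: 81 = 9^2 (b=9); 9→10: 10^2 = 100; 100−1 = 99
i=6: 99 = 9·10 + 9 (b=10); 10→11: 9·11 + 9 = 108; 108−1 = 107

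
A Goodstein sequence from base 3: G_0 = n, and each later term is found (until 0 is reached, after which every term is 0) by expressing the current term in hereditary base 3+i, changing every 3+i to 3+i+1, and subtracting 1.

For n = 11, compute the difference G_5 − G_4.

base 3: 11 = 3^2 + 2; at 4: 4^2 + 2 = 18; next = 17
base 4: 17 = 4^2 + 1; at 5: 5^2 + 1 = 26; next = 25
base 5: 25 = 5^2; at 6: 6^2 = 36; next = 35
base 6: 35 = 5·6 + 5; at 7: 5·7 + 5 = 40; next = 39
base 7: 39 = 5·7 + 4; at 8: 5·8 + 4 = 44; next = 43

4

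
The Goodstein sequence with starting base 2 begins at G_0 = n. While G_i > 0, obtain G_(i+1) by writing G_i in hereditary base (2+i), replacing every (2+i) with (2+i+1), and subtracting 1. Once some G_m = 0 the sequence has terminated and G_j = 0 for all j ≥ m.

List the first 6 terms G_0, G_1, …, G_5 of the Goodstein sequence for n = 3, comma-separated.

base 2: 3 = 2 + 1; at 3: 3 + 1 = 4; next = 3
base 3: 3 = 3; at 4: 4 = 4; next = 3
base 4: 3 = 3; at 5: 3 = 3; next = 2
base 5: 2 = 2; at 6: 2 = 2; next = 1
base 6: 1 = 1; at 7: 1 = 1; next = 0

3, 3, 3, 2, 1, 0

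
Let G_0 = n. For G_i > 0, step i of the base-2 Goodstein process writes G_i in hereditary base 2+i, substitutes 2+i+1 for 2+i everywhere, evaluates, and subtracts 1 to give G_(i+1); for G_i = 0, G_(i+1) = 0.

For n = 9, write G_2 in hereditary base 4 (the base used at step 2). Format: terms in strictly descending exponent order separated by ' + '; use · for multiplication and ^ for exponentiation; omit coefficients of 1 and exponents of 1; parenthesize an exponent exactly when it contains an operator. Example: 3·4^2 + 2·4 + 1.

base 2: 9 = 2^(2 + 1) + 1; at 3: 3^(3 + 1) + 1 = 82; next = 81
base 3: 81 = 3^(3 + 1); at 4: 4^(4 + 1) = 1024; next = 1023

3·4^4 + 3·4^3 + 3·4^2 + 3·4 + 3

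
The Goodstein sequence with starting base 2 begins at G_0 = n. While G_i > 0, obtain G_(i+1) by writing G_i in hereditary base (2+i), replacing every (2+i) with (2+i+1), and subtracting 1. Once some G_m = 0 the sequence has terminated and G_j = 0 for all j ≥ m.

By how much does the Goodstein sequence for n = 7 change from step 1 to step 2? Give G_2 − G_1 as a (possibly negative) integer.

[0] 7 ≡ 2^2 + 2 + 1 (base 2). Lift 3: 31. −1: 30.
[1] 30 ≡ 3^3 + 3 (base 3). Lift 4: 260. −1: 259.

229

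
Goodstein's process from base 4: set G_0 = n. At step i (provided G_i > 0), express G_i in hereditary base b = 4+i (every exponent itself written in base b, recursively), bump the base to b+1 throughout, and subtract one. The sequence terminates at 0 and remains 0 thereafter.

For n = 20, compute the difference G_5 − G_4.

16

step 0: 20 = 4^2 + 4; sub 5 for 4: 5^2 + 5; = 30; G_1 = 30−1 = 29
step 1: 29 = 5^2 + 4; sub 6 for 5: 6^2 + 4; = 40; G_2 = 40−1 = 39
step 2: 39 = 6^2 + 3; sub 7 for 6: 7^2 + 3; = 52; G_3 = 52−1 = 51
step 3: 51 = 7^2 + 2; sub 8 for 7: 8^2 + 2; = 66; G_4 = 66−1 = 65
step 4: 65 = 8^2 + 1; sub 9 for 8: 9^2 + 1; = 82; G_5 = 82−1 = 81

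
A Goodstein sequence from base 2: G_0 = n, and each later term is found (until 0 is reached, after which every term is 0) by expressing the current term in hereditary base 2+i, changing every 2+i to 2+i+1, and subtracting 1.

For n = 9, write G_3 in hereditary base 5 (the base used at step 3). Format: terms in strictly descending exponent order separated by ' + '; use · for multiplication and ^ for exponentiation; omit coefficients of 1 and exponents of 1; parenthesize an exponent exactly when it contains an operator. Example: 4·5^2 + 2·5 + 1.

3·5^5 + 3·5^3 + 3·5^2 + 3·5 + 2

i=0: 9 = 2^(2 + 1) + 1 (b=2); 2→3: 3^(3 + 1) + 1 = 82; 82−1 = 81
i=1: 81 = 3^(3 + 1) (b=3); 3→4: 4^(4 + 1) = 1024; 1024−1 = 1023
i=2: 1023 = 3·4^4 + 3·4^3 + 3·4^2 + 3·4 + 3 (b=4); 4→5: 3·5^5 + 3·5^3 + 3·5^2 + 3·5 + 3 = 9843; 9843−1 = 9842
i=3: 9842 = 3·5^5 + 3·5^3 + 3·5^2 + 3·5 + 2 (b=5); 5→6: 3·6^6 + 3·6^3 + 3·6^2 + 3·6 + 2 = 140744; 140744−1 = 140743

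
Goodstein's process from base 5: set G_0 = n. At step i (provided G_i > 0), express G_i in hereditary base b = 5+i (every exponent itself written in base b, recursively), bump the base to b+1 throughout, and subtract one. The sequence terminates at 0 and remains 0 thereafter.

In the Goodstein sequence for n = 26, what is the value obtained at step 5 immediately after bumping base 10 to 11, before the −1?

step 0: 26 = 5^2 + 1; sub 6 for 5: 6^2 + 1; = 37; G_1 = 37−1 = 36
step 1: 36 = 6^2; sub 7 for 6: 7^2; = 49; G_2 = 49−1 = 48
step 2: 48 = 6·7 + 6; sub 8 for 7: 6·8 + 6; = 54; G_3 = 54−1 = 53
step 3: 53 = 6·8 + 5; sub 9 for 8: 6·9 + 5; = 59; G_4 = 59−1 = 58
step 4: 58 = 6·9 + 4; sub 10 for 9: 6·10 + 4; = 64; G_5 = 64−1 = 63

69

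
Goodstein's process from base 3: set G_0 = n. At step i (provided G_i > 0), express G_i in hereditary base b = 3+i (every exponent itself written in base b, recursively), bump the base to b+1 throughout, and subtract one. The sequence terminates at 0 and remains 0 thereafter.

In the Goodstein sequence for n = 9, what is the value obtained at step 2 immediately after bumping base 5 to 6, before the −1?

20

(0) 9|_3 = 3^2 ↦ 4^2|_4 = 16 ⇒ 15
(1) 15|_4 = 3·4 + 3 ↦ 3·5 + 3|_5 = 18 ⇒ 17
(2) 17|_5 = 3·5 + 2 ↦ 3·6 + 2|_6 = 20 ⇒ 19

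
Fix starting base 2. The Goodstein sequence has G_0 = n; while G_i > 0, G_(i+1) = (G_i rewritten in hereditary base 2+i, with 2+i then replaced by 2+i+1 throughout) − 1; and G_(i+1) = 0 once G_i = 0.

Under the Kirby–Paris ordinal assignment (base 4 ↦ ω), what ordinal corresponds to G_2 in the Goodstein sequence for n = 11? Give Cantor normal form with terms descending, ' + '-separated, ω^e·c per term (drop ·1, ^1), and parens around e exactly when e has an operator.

ω^(ω + 1) + 3

i=0: 11 = 2^(2 + 1) + 2 + 1 (b=2); 2→3: 3^(3 + 1) + 3 + 1 = 85; 85−1 = 84
i=1: 84 = 3^(3 + 1) + 3 (b=3); 3→4: 4^(4 + 1) + 4 = 1028; 1028−1 = 1027
i=2: 1027 = 4^(4 + 1) + 3 (b=4); 4→5: 5^(5 + 1) + 3 = 15628; 15628−1 = 15627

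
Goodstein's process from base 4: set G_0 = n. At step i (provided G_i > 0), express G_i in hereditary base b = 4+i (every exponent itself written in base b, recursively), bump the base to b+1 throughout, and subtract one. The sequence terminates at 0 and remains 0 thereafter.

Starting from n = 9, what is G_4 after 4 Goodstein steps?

base 4: 9 = 2·4 + 1; at 5: 2·5 + 1 = 11; next = 10
base 5: 10 = 2·5; at 6: 2·6 = 12; next = 11
base 6: 11 = 6 + 5; at 7: 7 + 5 = 12; next = 11
base 7: 11 = 7 + 4; at 8: 8 + 4 = 12; next = 11
base 8: 11 = 8 + 3; at 9: 9 + 3 = 12; next = 11

11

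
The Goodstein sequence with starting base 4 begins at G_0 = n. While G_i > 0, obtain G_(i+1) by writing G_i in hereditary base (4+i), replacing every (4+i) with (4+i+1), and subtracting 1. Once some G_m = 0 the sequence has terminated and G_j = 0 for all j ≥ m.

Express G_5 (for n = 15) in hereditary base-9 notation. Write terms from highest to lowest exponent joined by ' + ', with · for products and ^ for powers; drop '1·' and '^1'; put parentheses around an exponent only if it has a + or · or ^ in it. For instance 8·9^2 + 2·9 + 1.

2·9 + 6

G_0 = 15. HB_4(15) = 3·4 + 3. Bump = 18. G_1 = 17.
G_1 = 17. HB_5(17) = 3·5 + 2. Bump = 20. G_2 = 19.
G_2 = 19. HB_6(19) = 3·6 + 1. Bump = 22. G_3 = 21.
G_3 = 21. HB_7(21) = 3·7. Bump = 24. G_4 = 23.
G_4 = 23. HB_8(23) = 2·8 + 7. Bump = 25. G_5 = 24.
G_5 = 24. HB_9(24) = 2·9 + 6. Bump = 26. G_6 = 25.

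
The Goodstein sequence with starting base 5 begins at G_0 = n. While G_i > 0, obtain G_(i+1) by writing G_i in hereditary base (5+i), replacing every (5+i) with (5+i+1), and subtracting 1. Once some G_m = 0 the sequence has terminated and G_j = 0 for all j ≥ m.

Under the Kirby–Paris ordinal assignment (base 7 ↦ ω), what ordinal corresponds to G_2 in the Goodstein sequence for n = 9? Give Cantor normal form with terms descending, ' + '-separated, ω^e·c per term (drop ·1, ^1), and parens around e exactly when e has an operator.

ω + 2

i=0: 9 = 5 + 4 (b=5); 5→6: 6 + 4 = 10; 10−1 = 9
i=1: 9 = 6 + 3 (b=6); 6→7: 7 + 3 = 10; 10−1 = 9
i=2: 9 = 7 + 2 (b=7); 7→8: 8 + 2 = 10; 10−1 = 9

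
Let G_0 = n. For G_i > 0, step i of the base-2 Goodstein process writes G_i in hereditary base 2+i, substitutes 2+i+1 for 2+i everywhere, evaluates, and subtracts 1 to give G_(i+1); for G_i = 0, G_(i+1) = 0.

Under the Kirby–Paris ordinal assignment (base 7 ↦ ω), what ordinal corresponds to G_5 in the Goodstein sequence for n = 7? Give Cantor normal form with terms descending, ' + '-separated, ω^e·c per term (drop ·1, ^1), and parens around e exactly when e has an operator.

G_0=7  [base 2] 2^2 + 2 + 1  →[2↦3]→  3^3 + 3 + 1 = 31  −1 ⇒ G_1=30
G_1=30  [base 3] 3^3 + 3  →[3↦4]→  4^4 + 4 = 260  −1 ⇒ G_2=259
G_2=259  [base 4] 4^4 + 3  →[4↦5]→  5^5 + 3 = 3128  −1 ⇒ G_3=3127
G_3=3127  [base 5] 5^5 + 2  →[5↦6]→  6^6 + 2 = 46658  −1 ⇒ G_4=46657
G_4=46657  [base 6] 6^6 + 1  →[6↦7]→  7^7 + 1 = 823544  −1 ⇒ G_5=823543

ω^ω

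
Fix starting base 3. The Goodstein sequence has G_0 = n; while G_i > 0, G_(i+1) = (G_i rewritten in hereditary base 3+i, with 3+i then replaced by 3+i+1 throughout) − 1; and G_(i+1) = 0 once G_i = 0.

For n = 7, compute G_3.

(0) 7|_3 = 2·3 + 1 ↦ 2·4 + 1|_4 = 9 ⇒ 8
(1) 8|_4 = 2·4 ↦ 2·5|_5 = 10 ⇒ 9
(2) 9|_5 = 5 + 4 ↦ 6 + 4|_6 = 10 ⇒ 9
(3) 9|_6 = 6 + 3 ↦ 7 + 3|_7 = 10 ⇒ 9

9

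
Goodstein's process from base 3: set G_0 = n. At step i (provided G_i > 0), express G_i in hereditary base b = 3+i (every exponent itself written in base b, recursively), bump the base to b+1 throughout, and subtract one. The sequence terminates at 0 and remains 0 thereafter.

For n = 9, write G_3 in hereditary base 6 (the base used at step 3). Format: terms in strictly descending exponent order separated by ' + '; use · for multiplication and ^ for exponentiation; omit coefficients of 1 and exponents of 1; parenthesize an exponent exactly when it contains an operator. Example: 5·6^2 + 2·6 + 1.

3·6 + 1

G_0=9  [base 3] 3^2  →[3↦4]→  4^2 = 16  −1 ⇒ G_1=15
G_1=15  [base 4] 3·4 + 3  →[4↦5]→  3·5 + 3 = 18  −1 ⇒ G_2=17
G_2=17  [base 5] 3·5 + 2  →[5↦6]→  3·6 + 2 = 20  −1 ⇒ G_3=19
G_3=19  [base 6] 3·6 + 1  →[6↦7]→  3·7 + 1 = 22  −1 ⇒ G_4=21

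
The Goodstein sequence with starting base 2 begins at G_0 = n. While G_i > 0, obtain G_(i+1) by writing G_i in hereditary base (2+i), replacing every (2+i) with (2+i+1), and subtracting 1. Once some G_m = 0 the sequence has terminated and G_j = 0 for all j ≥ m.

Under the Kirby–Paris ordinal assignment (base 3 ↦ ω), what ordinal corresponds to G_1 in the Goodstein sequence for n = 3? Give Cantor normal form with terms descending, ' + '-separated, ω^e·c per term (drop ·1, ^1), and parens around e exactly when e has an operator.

i=0: 3 = 2 + 1 (b=2); 2→3: 3 + 1 = 4; 4−1 = 3
i=1: 3 = 3 (b=3); 3→4: 4 = 4; 4−1 = 3

ω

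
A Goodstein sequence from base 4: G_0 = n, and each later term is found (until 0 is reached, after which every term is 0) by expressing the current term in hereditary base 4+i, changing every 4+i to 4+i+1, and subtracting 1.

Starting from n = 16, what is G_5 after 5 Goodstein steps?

i=0: 16 = 4^2 (b=4); 4→5: 5^2 = 25; 25−1 = 24
i=1: 24 = 4·5 + 4 (b=5); 5→6: 4·6 + 4 = 28; 28−1 = 27
i=2: 27 = 4·6 + 3 (b=6); 6→7: 4·7 + 3 = 31; 31−1 = 30
i=3: 30 = 4·7 + 2 (b=7); 7→8: 4·8 + 2 = 34; 34−1 = 33
i=4: 33 = 4·8 + 1 (b=8); 8→9: 4·9 + 1 = 37; 37−1 = 36
i=5: 36 = 4·9 (b=9); 9→10: 4·10 = 40; 40−1 = 39

36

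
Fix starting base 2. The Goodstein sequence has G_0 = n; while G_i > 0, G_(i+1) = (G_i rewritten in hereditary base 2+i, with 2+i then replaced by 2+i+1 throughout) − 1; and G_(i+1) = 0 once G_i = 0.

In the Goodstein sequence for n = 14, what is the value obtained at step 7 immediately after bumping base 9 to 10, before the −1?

100000555552

base 2: 14 = 2^(2 + 1) + 2^2 + 2; at 3: 3^(3 + 1) + 3^3 + 3 = 111; next = 110
base 3: 110 = 3^(3 + 1) + 3^3 + 2; at 4: 4^(4 + 1) + 4^4 + 2 = 1282; next = 1281
base 4: 1281 = 4^(4 + 1) + 4^4 + 1; at 5: 5^(5 + 1) + 5^5 + 1 = 18751; next = 18750
base 5: 18750 = 5^(5 + 1) + 5^5; at 6: 6^(6 + 1) + 6^6 = 326592; next = 326591
base 6: 326591 = 6^(6 + 1) + 5·6^5 + 5·6^4 + 5·6^3 + 5·6^2 + 5·6 + 5; at 7: 7^(7 + 1) + 5·7^5 + 5·7^4 + 5·7^3 + 5·7^2 + 5·7 + 5 = 5862841; next = 5862840
base 7: 5862840 = 7^(7 + 1) + 5·7^5 + 5·7^4 + 5·7^3 + 5·7^2 + 5·7 + 4; at 8: 8^(8 + 1) + 5·8^5 + 5·8^4 + 5·8^3 + 5·8^2 + 5·8 + 4 = 134404972; next = 134404971
base 8: 134404971 = 8^(8 + 1) + 5·8^5 + 5·8^4 + 5·8^3 + 5·8^2 + 5·8 + 3; at 9: 9^(9 + 1) + 5·9^5 + 5·9^4 + 5·9^3 + 5·9^2 + 5·9 + 3 = 3487116549; next = 3487116548
base 9: 3487116548 = 9^(9 + 1) + 5·9^5 + 5·9^4 + 5·9^3 + 5·9^2 + 5·9 + 2; at 10: 10^(10 + 1) + 5·10^5 + 5·10^4 + 5·10^3 + 5·10^2 + 5·10 + 2 = 100000555552; next = 100000555551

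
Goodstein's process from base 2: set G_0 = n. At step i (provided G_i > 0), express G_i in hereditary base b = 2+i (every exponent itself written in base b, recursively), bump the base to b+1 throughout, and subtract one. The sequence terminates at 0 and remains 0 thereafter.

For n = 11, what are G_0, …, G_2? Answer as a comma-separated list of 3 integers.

11, 84, 1027

G_0=11  [base 2] 2^(2 + 1) + 2 + 1  →[2↦3]→  3^(3 + 1) + 3 + 1 = 85  −1 ⇒ G_1=84
G_1=84  [base 3] 3^(3 + 1) + 3  →[3↦4]→  4^(4 + 1) + 4 = 1028  −1 ⇒ G_2=1027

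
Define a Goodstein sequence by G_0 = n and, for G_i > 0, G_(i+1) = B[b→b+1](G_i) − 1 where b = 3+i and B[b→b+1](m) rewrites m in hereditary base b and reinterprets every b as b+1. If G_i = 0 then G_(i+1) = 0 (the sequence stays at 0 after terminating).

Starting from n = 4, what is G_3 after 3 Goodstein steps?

G_0=4  [base 3] 3 + 1  →[3↦4]→  4 + 1 = 5  −1 ⇒ G_1=4
G_1=4  [base 4] 4  →[4↦5]→  5 = 5  −1 ⇒ G_2=4
G_2=4  [base 5] 4  →[5↦6]→  4 = 4  −1 ⇒ G_3=3
G_3=3  [base 6] 3  →[6↦7]→  3 = 3  −1 ⇒ G_4=2

3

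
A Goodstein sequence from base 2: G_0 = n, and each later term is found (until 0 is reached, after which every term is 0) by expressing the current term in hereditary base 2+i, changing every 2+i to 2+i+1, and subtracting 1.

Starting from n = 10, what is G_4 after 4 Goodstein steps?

i=0: 10 = 2^(2 + 1) + 2 (b=2); 2→3: 3^(3 + 1) + 3 = 84; 84−1 = 83
i=1: 83 = 3^(3 + 1) + 2 (b=3); 3→4: 4^(4 + 1) + 2 = 1026; 1026−1 = 1025
i=2: 1025 = 4^(4 + 1) + 1 (b=4); 4→5: 5^(5 + 1) + 1 = 15626; 15626−1 = 15625
i=3: 15625 = 5^(5 + 1) (b=5); 5→6: 6^(6 + 1) = 279936; 279936−1 = 279935
i=4: 279935 = 5·6^6 + 5·6^5 + 5·6^4 + 5·6^3 + 5·6^2 + 5·6 + 5 (b=6); 6→7: 5·7^7 + 5·7^5 + 5·7^4 + 5·7^3 + 5·7^2 + 5·7 + 5 = 4215755; 4215755−1 = 4215754

279935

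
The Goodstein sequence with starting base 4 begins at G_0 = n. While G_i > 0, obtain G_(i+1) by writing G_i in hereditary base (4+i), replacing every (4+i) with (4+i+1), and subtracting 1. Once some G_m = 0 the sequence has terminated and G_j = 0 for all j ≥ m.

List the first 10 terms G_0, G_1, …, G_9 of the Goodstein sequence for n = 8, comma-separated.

8, 9, 9, 9, 9, 9, 9, 8, 7, 6

G_0=8  [base 4] 2·4  →[4↦5]→  2·5 = 10  −1 ⇒ G_1=9
G_1=9  [base 5] 5 + 4  →[5↦6]→  6 + 4 = 10  −1 ⇒ G_2=9
G_2=9  [base 6] 6 + 3  →[6↦7]→  7 + 3 = 10  −1 ⇒ G_3=9
G_3=9  [base 7] 7 + 2  →[7↦8]→  8 + 2 = 10  −1 ⇒ G_4=9
G_4=9  [base 8] 8 + 1  →[8↦9]→  9 + 1 = 10  −1 ⇒ G_5=9
G_5=9  [base 9] 9  →[9↦10]→  10 = 10  −1 ⇒ G_6=9
G_6=9  [base 10] 9  →[10↦11]→  9 = 9  −1 ⇒ G_7=8
G_7=8  [base 11] 8  →[11↦12]→  8 = 8  −1 ⇒ G_8=7
G_8=7  [base 12] 7  →[12↦13]→  7 = 7  −1 ⇒ G_9=6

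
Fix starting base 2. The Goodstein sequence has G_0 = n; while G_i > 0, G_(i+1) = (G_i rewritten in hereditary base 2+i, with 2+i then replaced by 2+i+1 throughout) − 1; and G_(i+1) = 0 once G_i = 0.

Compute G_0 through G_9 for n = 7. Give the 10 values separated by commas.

G_0 = 7. HB_2(7) = 2^2 + 2 + 1. Bump = 31. G_1 = 30.
G_1 = 30. HB_3(30) = 3^3 + 3. Bump = 260. G_2 = 259.
G_2 = 259. HB_4(259) = 4^4 + 3. Bump = 3128. G_3 = 3127.
G_3 = 3127. HB_5(3127) = 5^5 + 2. Bump = 46658. G_4 = 46657.
G_4 = 46657. HB_6(46657) = 6^6 + 1. Bump = 823544. G_5 = 823543.
G_5 = 823543. HB_7(823543) = 7^7. Bump = 16777216. G_6 = 16777215.
G_6 = 16777215. HB_8(16777215) = 7·8^7 + 7·8^6 + 7·8^5 + 7·8^4 + 7·8^3 + 7·8^2 + 7·8 + 7. Bump = 37665880. G_7 = 37665879.
G_7 = 37665879. HB_9(37665879) = 7·9^7 + 7·9^6 + 7·9^5 + 7·9^4 + 7·9^3 + 7·9^2 + 7·9 + 6. Bump = 77777776. G_8 = 77777775.
G_8 = 77777775. HB_10(77777775) = 7·10^7 + 7·10^6 + 7·10^5 + 7·10^4 + 7·10^3 + 7·10^2 + 7·10 + 5. Bump = 150051214. G_9 = 150051213.

7, 30, 259, 3127, 46657, 823543, 16777215, 37665879, 77777775, 150051213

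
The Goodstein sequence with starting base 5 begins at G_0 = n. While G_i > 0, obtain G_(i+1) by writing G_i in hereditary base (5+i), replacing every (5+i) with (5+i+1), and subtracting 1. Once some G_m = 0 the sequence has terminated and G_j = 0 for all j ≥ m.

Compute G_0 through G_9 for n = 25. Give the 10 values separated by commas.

G_0=25  [base 5] 5^2  →[5↦6]→  6^2 = 36  −1 ⇒ G_1=35
G_1=35  [base 6] 5·6 + 5  →[6↦7]→  5·7 + 5 = 40  −1 ⇒ G_2=39
G_2=39  [base 7] 5·7 + 4  →[7↦8]→  5·8 + 4 = 44  −1 ⇒ G_3=43
G_3=43  [base 8] 5·8 + 3  →[8↦9]→  5·9 + 3 = 48  −1 ⇒ G_4=47
G_4=47  [base 9] 5·9 + 2  →[9↦10]→  5·10 + 2 = 52  −1 ⇒ G_5=51
G_5=51  [base 10] 5·10 + 1  →[10↦11]→  5·11 + 1 = 56  −1 ⇒ G_6=55
G_6=55  [base 11] 5·11  →[11↦12]→  5·12 = 60  −1 ⇒ G_7=59
G_7=59  [base 12] 4·12 + 11  →[12↦13]→  4·13 + 11 = 63  −1 ⇒ G_8=62
G_8=62  [base 13] 4·13 + 10  →[13↦14]→  4·14 + 10 = 66  −1 ⇒ G_9=65

25, 35, 39, 43, 47, 51, 55, 59, 62, 65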